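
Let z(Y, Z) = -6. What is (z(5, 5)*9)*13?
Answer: -702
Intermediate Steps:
(z(5, 5)*9)*13 = -6*9*13 = -54*13 = -702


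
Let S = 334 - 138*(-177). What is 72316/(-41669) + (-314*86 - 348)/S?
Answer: -366284331/128965555 ≈ -2.8402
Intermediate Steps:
S = 24760 (S = 334 + 24426 = 24760)
72316/(-41669) + (-314*86 - 348)/S = 72316/(-41669) + (-314*86 - 348)/24760 = 72316*(-1/41669) + (-27004 - 348)*(1/24760) = -72316/41669 - 27352*1/24760 = -72316/41669 - 3419/3095 = -366284331/128965555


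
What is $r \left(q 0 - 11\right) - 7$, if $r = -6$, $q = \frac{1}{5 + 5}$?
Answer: $59$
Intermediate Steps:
$q = \frac{1}{10} \approx 0.1$
$r \left(q 0 - 11\right) - 7 = - 6 \left(\frac{1}{10} \cdot 0 - 11\right) - 7 = - 6 \left(0 - 11\right) - 7 = \left(-6\right) \left(-11\right) - 7 = 66 - 7 = 59$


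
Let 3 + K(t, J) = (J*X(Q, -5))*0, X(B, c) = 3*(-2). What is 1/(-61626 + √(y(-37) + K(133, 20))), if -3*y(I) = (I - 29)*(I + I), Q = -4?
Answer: -61626/3797765507 - I*√1631/3797765507 ≈ -1.6227e-5 - 1.0634e-8*I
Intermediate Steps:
X(B, c) = -6
y(I) = -2*I*(-29 + I)/3 (y(I) = -(I - 29)*(I + I)/3 = -(-29 + I)*2*I/3 = -2*I*(-29 + I)/3)
K(t, J) = -3 (K(t, J) = -3 + (J*(-6))*0 = -3 - 6*J*0 = -3 + 0 = -3)
1/(-61626 + √(y(-37) + K(133, 20))) = 1/(-61626 + √((⅔)*(-37)*(29 - 1*(-37)) - 3)) = 1/(-61626 + √((⅔)*(-37)*(29 + 37) - 3)) = 1/(-61626 + √((⅔)*(-37)*66 - 3)) = 1/(-61626 + √(-1628 - 3)) = 1/(-61626 + √(-1631)) = 1/(-61626 + I*√1631)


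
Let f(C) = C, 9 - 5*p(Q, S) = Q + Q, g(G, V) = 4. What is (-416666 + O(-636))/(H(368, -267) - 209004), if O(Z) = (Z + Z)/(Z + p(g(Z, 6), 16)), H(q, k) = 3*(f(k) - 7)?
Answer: 662287427/333518427 ≈ 1.9858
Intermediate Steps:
p(Q, S) = 9/5 - 2*Q/5 (p(Q, S) = 9/5 - (Q + Q)/5 = 9/5 - 2*Q/5)
H(q, k) = -21 + 3*k (H(q, k) = 3*(k - 7) = 3*(-7 + k) = -21 + 3*k)
O(Z) = 2*Z/(1/5 + Z) (O(Z) = (Z + Z)/(Z + (9/5 - 2/5*4)) = (2*Z)/(Z + (9/5 - 8/5)) = (2*Z)/(Z + 1/5) = (2*Z)/(1/5 + Z) = 2*Z/(1/5 + Z))
(-416666 + O(-636))/(H(368, -267) - 209004) = (-416666 + 10*(-636)/(1 + 5*(-636)))/((-21 + 3*(-267)) - 209004) = (-416666 + 10*(-636)/(1 - 3180))/((-21 - 801) - 209004) = (-416666 + 10*(-636)/(-3179))/(-822 - 209004) = (-416666 + 10*(-636)*(-1/3179))/(-209826) = (-416666 + 6360/3179)*(-1/209826) = -1324574854/3179*(-1/209826) = 662287427/333518427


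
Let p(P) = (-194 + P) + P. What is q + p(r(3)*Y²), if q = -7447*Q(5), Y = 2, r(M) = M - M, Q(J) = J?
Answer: -37429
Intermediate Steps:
r(M) = 0
p(P) = -194 + 2*P
q = -37235 (q = -7447*5 = -37235)
q + p(r(3)*Y²) = -37235 + (-194 + 2*(0*2²)) = -37235 + (-194 + 2*(0*4)) = -37235 + (-194 + 2*0) = -37235 + (-194 + 0) = -37235 - 194 = -37429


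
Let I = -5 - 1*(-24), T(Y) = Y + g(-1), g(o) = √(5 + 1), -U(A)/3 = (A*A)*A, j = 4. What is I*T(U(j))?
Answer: -3648 + 19*√6 ≈ -3601.5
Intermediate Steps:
U(A) = -3*A³ (U(A) = -3*A*A*A = -3*A²*A = -3*A³)
g(o) = √6
T(Y) = Y + √6
I = 19 (I = -5 + 24 = 19)
I*T(U(j)) = 19*(-3*4³ + √6) = 19*(-3*64 + √6) = 19*(-192 + √6) = -3648 + 19*√6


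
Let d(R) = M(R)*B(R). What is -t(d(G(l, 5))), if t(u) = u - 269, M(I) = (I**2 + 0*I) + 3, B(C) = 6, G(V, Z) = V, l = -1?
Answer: 245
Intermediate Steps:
M(I) = 3 + I**2 (M(I) = (I**2 + 0) + 3 = I**2 + 3 = 3 + I**2)
d(R) = 18 + 6*R**2 (d(R) = (3 + R**2)*6 = 18 + 6*R**2)
t(u) = -269 + u
-t(d(G(l, 5))) = -(-269 + (18 + 6*(-1)**2)) = -(-269 + (18 + 6*1)) = -(-269 + (18 + 6)) = -(-269 + 24) = -1*(-245) = 245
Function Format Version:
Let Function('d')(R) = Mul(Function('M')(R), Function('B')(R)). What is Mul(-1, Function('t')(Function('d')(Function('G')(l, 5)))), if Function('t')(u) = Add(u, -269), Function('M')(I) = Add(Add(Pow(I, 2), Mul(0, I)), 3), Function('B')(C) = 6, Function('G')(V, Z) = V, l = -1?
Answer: 245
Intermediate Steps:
Function('M')(I) = Add(3, Pow(I, 2)) (Function('M')(I) = Add(Add(Pow(I, 2), 0), 3) = Add(Pow(I, 2), 3) = Add(3, Pow(I, 2)))
Function('d')(R) = Add(18, Mul(6, Pow(R, 2))) (Function('d')(R) = Mul(Add(3, Pow(R, 2)), 6) = Add(18, Mul(6, Pow(R, 2))))
Function('t')(u) = Add(-269, u)
Mul(-1, Function('t')(Function('d')(Function('G')(l, 5)))) = Mul(-1, Add(-269, Add(18, Mul(6, Pow(-1, 2))))) = Mul(-1, Add(-269, Add(18, Mul(6, 1)))) = Mul(-1, Add(-269, Add(18, 6))) = Mul(-1, Add(-269, 24)) = Mul(-1, -245) = 245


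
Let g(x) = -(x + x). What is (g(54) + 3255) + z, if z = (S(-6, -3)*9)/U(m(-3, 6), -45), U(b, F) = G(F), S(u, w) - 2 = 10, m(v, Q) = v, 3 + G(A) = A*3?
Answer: 72363/23 ≈ 3146.2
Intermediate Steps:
G(A) = -3 + 3*A (G(A) = -3 + A*3 = -3 + 3*A)
g(x) = -2*x
S(u, w) = 12 (S(u, w) = 2 + 10 = 12)
U(b, F) = -3 + 3*F
z = -18/23 (z = (12*9)/(-3 + 3*(-45)) = 108/(-3 - 135) = 108/(-138) = 108*(-1/138) = -18/23 ≈ -0.78261)
(g(54) + 3255) + z = (-2*54 + 3255) - 18/23 = (-108 + 3255) - 18/23 = 3147 - 18/23 = 72363/23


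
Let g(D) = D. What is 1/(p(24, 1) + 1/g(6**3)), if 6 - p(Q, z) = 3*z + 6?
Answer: -216/647 ≈ -0.33385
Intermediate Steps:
p(Q, z) = -3*z (p(Q, z) = 6 - (3*z + 6) = 6 - (6 + 3*z) = 6 + (-6 - 3*z) = -3*z)
1/(p(24, 1) + 1/g(6**3)) = 1/(-3*1 + 1/(6**3)) = 1/(-3 + 1/216) = 1/(-647/216) = -216/647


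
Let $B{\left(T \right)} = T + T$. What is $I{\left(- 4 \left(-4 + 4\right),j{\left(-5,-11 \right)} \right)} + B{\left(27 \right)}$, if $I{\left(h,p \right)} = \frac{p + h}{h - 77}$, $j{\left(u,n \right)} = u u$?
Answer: $\frac{4133}{77} \approx 53.675$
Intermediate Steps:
$B{\left(T \right)} = 2 T$
$j{\left(u,n \right)} = u^{2}$
$I{\left(h,p \right)} = \frac{h + p}{-77 + h}$
$I{\left(- 4 \left(-4 + 4\right),j{\left(-5,-11 \right)} \right)} + B{\left(27 \right)} = \frac{- 4 \left(-4 + 4\right) + \left(-5\right)^{2}}{-77 - 4 \left(-4 + 4\right)} + 2 \cdot 27 = \frac{\left(-4\right) 0 + 25}{-77 - 0} + 54 = \frac{0 + 25}{-77 + 0} + 54 = \frac{1}{-77} \cdot 25 + 54 = \left(- \frac{1}{77}\right) 25 + 54 = - \frac{25}{77} + 54 = \frac{4133}{77}$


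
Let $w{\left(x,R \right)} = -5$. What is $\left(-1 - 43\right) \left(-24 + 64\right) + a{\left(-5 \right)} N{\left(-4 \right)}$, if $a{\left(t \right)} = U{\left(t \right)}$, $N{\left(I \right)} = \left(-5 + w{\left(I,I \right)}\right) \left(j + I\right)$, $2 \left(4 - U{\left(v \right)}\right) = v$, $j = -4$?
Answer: $-1240$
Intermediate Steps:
$U{\left(v \right)} = 4 - \frac{v}{2}$
$N{\left(I \right)} = 40 - 10 I$ ($N{\left(I \right)} = \left(-5 - 5\right) \left(-4 + I\right) = - 10 \left(-4 + I\right) = 40 - 10 I$)
$a{\left(t \right)} = 4 - \frac{t}{2}$
$\left(-1 - 43\right) \left(-24 + 64\right) + a{\left(-5 \right)} N{\left(-4 \right)} = \left(-1 - 43\right) \left(-24 + 64\right) + \left(4 - - \frac{5}{2}\right) \left(40 - -40\right) = \left(-44\right) 40 + \left(4 + \frac{5}{2}\right) \left(40 + 40\right) = -1760 + \frac{13}{2} \cdot 80 = -1760 + 520 = -1240$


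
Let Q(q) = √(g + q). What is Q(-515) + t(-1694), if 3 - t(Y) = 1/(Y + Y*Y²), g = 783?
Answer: 14583495235/4861165078 + 2*√67 ≈ 19.371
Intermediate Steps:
t(Y) = 3 - 1/(Y + Y³) (t(Y) = 3 - 1/(Y + Y*Y²) = 3 - 1/(Y + Y³))
Q(q) = √(783 + q)
Q(-515) + t(-1694) = √(783 - 515) + (-1 + 3*(-1694) + 3*(-1694)³)/(-1694 + (-1694)³) = √268 + (-1 - 5082 + 3*(-4861163384))/(-1694 - 4861163384) = 2*√67 + (-1 - 5082 - 14583490152)/(-4861165078) = 2*√67 - 1/4861165078*(-14583495235) = 2*√67 + 14583495235/4861165078 = 14583495235/4861165078 + 2*√67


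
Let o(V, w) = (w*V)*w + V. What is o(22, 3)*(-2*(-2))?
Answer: 880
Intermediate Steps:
o(V, w) = V + V*w² (o(V, w) = (V*w)*w + V = V*w² + V = V + V*w²)
o(22, 3)*(-2*(-2)) = (22*(1 + 3²))*(-2*(-2)) = (22*(1 + 9))*4 = (22*10)*4 = 220*4 = 880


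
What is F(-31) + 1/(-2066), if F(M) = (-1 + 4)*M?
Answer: -192139/2066 ≈ -93.000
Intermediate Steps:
F(M) = 3*M
F(-31) + 1/(-2066) = 3*(-31) + 1/(-2066) = -93 - 1/2066 = -192139/2066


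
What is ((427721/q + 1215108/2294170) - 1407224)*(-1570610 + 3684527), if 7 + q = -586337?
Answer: -666926628228100105153691/224195469080 ≈ -2.9748e+12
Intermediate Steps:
q = -586344 (q = -7 - 586337 = -586344)
((427721/q + 1215108/2294170) - 1407224)*(-1570610 + 3684527) = ((427721/(-586344) + 1215108/2294170) - 1407224)*(-1570610 + 3684527) = ((427721*(-1/586344) + 1215108*(1/2294170)) - 1407224)*2113917 = ((-427721/586344 + 607554/1147085) - 1407224)*2113917 = (-134396700709/672586407240 - 1407224)*2113917 = -946479868738602469/672586407240*2113917 = -666926628228100105153691/224195469080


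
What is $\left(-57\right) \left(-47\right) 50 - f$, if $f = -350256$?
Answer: $484206$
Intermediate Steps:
$\left(-57\right) \left(-47\right) 50 - f = \left(-57\right) \left(-47\right) 50 - -350256 = 2679 \cdot 50 + 350256 = 133950 + 350256 = 484206$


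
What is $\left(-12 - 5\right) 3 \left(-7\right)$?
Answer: $357$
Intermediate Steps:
$\left(-12 - 5\right) 3 \left(-7\right) = \left(-17\right) 3 \left(-7\right) = \left(-51\right) \left(-7\right) = 357$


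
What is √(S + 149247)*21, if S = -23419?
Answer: 42*√31457 ≈ 7449.2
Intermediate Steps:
√(S + 149247)*21 = √(-23419 + 149247)*21 = √125828*21 = (2*√31457)*21 = 42*√31457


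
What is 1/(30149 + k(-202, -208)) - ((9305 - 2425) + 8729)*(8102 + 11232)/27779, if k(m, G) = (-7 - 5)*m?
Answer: -9830023428859/904845367 ≈ -10864.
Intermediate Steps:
k(m, G) = -12*m
1/(30149 + k(-202, -208)) - ((9305 - 2425) + 8729)*(8102 + 11232)/27779 = 1/(30149 - 12*(-202)) - ((9305 - 2425) + 8729)*(8102 + 11232)/27779 = 1/(30149 + 2424) - (6880 + 8729)*19334/27779 = 1/32573 - 15609*19334/27779 = 1/32573 - 301784406/27779 = -9830023428859/904845367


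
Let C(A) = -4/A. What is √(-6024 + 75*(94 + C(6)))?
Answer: 4*√61 ≈ 31.241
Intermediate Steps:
√(-6024 + 75*(94 + C(6))) = √(-6024 + 75*(94 - 4/6)) = √(-6024 + 75*(94 - 4*⅙)) = √(-6024 + 75*(94 - ⅔)) = √(-6024 + 75*(280/3)) = √(-6024 + 7000) = √976 = 4*√61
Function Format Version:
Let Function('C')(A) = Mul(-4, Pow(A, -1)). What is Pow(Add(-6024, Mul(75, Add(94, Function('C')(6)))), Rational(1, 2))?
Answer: Mul(4, Pow(61, Rational(1, 2))) ≈ 31.241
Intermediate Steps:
Pow(Add(-6024, Mul(75, Add(94, Function('C')(6)))), Rational(1, 2)) = Pow(Add(-6024, Mul(75, Add(94, Mul(-4, Pow(6, -1))))), Rational(1, 2)) = Pow(Add(-6024, Mul(75, Add(94, Mul(-4, Rational(1, 6))))), Rational(1, 2)) = Pow(Add(-6024, Mul(75, Add(94, Rational(-2, 3)))), Rational(1, 2)) = Pow(Add(-6024, Mul(75, Rational(280, 3))), Rational(1, 2)) = Pow(Add(-6024, 7000), Rational(1, 2)) = Pow(976, Rational(1, 2)) = Mul(4, Pow(61, Rational(1, 2)))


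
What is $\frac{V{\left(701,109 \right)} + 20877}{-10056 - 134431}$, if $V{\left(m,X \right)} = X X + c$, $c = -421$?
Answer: $- \frac{32337}{144487} \approx -0.22381$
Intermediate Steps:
$V{\left(m,X \right)} = -421 + X^{2}$ ($V{\left(m,X \right)} = X X - 421 = X^{2} - 421 = -421 + X^{2}$)
$\frac{V{\left(701,109 \right)} + 20877}{-10056 - 134431} = \frac{\left(-421 + 109^{2}\right) + 20877}{-10056 - 134431} = \frac{\left(-421 + 11881\right) + 20877}{-144487} = \left(11460 + 20877\right) \left(- \frac{1}{144487}\right) = 32337 \left(- \frac{1}{144487}\right) = - \frac{32337}{144487}$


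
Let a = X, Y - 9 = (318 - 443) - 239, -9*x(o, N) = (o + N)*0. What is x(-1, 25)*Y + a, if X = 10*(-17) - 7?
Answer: -177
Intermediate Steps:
x(o, N) = 0 (x(o, N) = -(o + N)*0/9 = -(N + o)*0/9 = -⅑*0 = 0)
Y = -355 (Y = 9 + ((318 - 443) - 239) = 9 + (-125 - 239) = 9 - 364 = -355)
X = -177 (X = -170 - 7 = -177)
a = -177
x(-1, 25)*Y + a = 0*(-355) - 177 = 0 - 177 = -177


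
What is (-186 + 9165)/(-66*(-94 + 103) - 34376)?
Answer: -8979/34970 ≈ -0.25676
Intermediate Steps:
(-186 + 9165)/(-66*(-94 + 103) - 34376) = 8979/(-66*9 - 34376) = 8979/(-594 - 34376) = 8979/(-34970) = 8979*(-1/34970) = -8979/34970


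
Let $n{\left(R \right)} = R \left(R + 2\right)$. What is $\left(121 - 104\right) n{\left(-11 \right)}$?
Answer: $1683$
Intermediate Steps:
$n{\left(R \right)} = R \left(2 + R\right)$
$\left(121 - 104\right) n{\left(-11 \right)} = \left(121 - 104\right) \left(- 11 \left(2 - 11\right)\right) = 17 \left(\left(-11\right) \left(-9\right)\right) = 17 \cdot 99 = 1683$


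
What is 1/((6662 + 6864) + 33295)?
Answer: 1/46821 ≈ 2.1358e-5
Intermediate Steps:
1/((6662 + 6864) + 33295) = 1/(13526 + 33295) = 1/46821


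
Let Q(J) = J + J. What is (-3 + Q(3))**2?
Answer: 9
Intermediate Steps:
Q(J) = 2*J
(-3 + Q(3))**2 = (-3 + 2*3)**2 = (-3 + 6)**2 = 3**2 = 9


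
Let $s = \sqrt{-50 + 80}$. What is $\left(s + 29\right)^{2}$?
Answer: $\left(29 + \sqrt{30}\right)^{2} \approx 1188.7$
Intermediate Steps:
$s = \sqrt{30} \approx 5.4772$
$\left(s + 29\right)^{2} = \left(\sqrt{30} + 29\right)^{2} = \left(29 + \sqrt{30}\right)^{2}$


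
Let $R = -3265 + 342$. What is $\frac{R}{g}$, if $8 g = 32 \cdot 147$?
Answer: $- \frac{2923}{588} \approx -4.9711$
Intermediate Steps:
$R = -2923$
$g = 588$ ($g = \frac{32 \cdot 147}{8} = \frac{1}{8} \cdot 4704 = 588$)
$\frac{R}{g} = - \frac{2923}{588}$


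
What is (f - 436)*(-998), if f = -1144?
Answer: 1576840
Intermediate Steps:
(f - 436)*(-998) = (-1144 - 436)*(-998) = -1580*(-998) = 1576840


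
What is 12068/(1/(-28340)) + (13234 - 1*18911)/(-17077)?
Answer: -5840455582563/17077 ≈ -3.4201e+8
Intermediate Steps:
12068/(1/(-28340)) + (13234 - 1*18911)/(-17077) = 12068/(-1/28340) + (13234 - 18911)*(-1/17077) = 12068*(-28340) - 5677*(-1/17077) = -342007120 + 5677/17077 = -5840455582563/17077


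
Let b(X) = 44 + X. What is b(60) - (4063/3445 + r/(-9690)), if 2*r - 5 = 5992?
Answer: 91805135/890188 ≈ 103.13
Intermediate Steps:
r = 5997/2 (r = 5/2 + (½)*5992 = 5/2 + 2996 = 5997/2 ≈ 2998.5)
b(60) - (4063/3445 + r/(-9690)) = (44 + 60) - (4063/3445 + (5997/2)/(-9690)) = 104 - (4063*(1/3445) + (5997/2)*(-1/9690)) = 104 - (4063/3445 - 1999/6460) = 104 - 1*774417/890188 = 104 - 774417/890188 = 91805135/890188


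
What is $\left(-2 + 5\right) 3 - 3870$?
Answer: $-3861$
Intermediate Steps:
$\left(-2 + 5\right) 3 - 3870 = 3 \cdot 3 - 3870 = 9 - 3870 = -3861$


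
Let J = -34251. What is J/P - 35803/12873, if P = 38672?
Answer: -1825486739/497824656 ≈ -3.6669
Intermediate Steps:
J/P - 35803/12873 = -34251/38672 - 35803/12873 = -1825486739/497824656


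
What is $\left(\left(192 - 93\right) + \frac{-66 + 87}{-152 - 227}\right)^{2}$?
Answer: $\frac{1406250000}{143641} \approx 9790.0$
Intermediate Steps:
$\left(\left(192 - 93\right) + \frac{-66 + 87}{-152 - 227}\right)^{2} = \left(\left(192 - 93\right) + \frac{21}{-379}\right)^{2} = \left(99 + 21 \left(- \frac{1}{379}\right)\right)^{2} = \left(99 - \frac{21}{379}\right)^{2} = \left(\frac{37500}{379}\right)^{2} = \frac{1406250000}{143641}$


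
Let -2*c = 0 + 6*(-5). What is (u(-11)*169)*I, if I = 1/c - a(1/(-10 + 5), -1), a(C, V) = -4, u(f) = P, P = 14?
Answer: 144326/15 ≈ 9621.7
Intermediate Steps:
u(f) = 14
c = 15 (c = -(0 + 6*(-5))/2 = -(0 - 30)/2 = -1/2*(-30) = 15)
I = 61/15 (I = 1/15 - 1*(-4) = 1/15 + 4 = 61/15 ≈ 4.0667)
(u(-11)*169)*I = (14*169)*(61/15) = 2366*(61/15) = 144326/15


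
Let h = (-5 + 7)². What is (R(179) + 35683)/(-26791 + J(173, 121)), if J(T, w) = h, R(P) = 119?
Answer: -11934/8929 ≈ -1.3365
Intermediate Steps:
h = 4 (h = 2² = 4)
J(T, w) = 4
(R(179) + 35683)/(-26791 + J(173, 121)) = (119 + 35683)/(-26791 + 4) = 35802/(-26787) = 35802*(-1/26787) = -11934/8929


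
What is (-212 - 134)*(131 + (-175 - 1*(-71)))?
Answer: -9342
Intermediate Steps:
(-212 - 134)*(131 + (-175 - 1*(-71))) = -346*(131 + (-175 + 71)) = -346*(131 - 104) = -346*27 = -9342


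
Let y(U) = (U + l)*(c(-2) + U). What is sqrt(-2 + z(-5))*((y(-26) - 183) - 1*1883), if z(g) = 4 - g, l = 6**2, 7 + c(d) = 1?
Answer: -2386*sqrt(7) ≈ -6312.8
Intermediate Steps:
c(d) = -6 (c(d) = -7 + 1 = -6)
l = 36
y(U) = (-6 + U)*(36 + U) (y(U) = (U + 36)*(-6 + U) = (36 + U)*(-6 + U) = (-6 + U)*(36 + U))
sqrt(-2 + z(-5))*((y(-26) - 183) - 1*1883) = sqrt(-2 + (4 - 1*(-5)))*(((-216 + (-26)**2 + 30*(-26)) - 183) - 1*1883) = sqrt(-2 + (4 + 5))*(((-216 + 676 - 780) - 183) - 1883) = sqrt(-2 + 9)*((-320 - 183) - 1883) = sqrt(7)*(-503 - 1883) = sqrt(7)*(-2386) = -2386*sqrt(7)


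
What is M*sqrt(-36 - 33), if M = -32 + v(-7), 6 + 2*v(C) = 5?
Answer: -65*I*sqrt(69)/2 ≈ -269.97*I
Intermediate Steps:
v(C) = -1/2 (v(C) = -3 + (1/2)*5 = -3 + 5/2 = -1/2)
M = -65/2 (M = -32 - 1/2 = -65/2 ≈ -32.500)
M*sqrt(-36 - 33) = -65*sqrt(-36 - 33)/2 = -65*I*sqrt(69)/2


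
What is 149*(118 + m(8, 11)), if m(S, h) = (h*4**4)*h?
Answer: 4633006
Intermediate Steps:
m(S, h) = 256*h**2 (m(S, h) = (h*256)*h = (256*h)*h = 256*h**2)
149*(118 + m(8, 11)) = 149*(118 + 256*11**2) = 149*(118 + 256*121) = 149*(118 + 30976) = 149*31094 = 4633006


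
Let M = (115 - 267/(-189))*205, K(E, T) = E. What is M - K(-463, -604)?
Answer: 1532639/63 ≈ 24328.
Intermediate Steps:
M = 1503470/63 (M = (115 - 267*(-1/189))*205 = (115 + 89/63)*205 = (7334/63)*205 = 1503470/63 ≈ 23865.)
M - K(-463, -604) = 1503470/63 - 1*(-463) = 1503470/63 + 463 = 1532639/63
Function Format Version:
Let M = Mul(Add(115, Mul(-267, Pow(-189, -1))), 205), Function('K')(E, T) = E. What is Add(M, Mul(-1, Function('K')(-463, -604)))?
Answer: Rational(1532639, 63) ≈ 24328.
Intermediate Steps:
M = Rational(1503470, 63) (M = Mul(Add(115, Mul(-267, Rational(-1, 189))), 205) = Mul(Add(115, Rational(89, 63)), 205) = Mul(Rational(7334, 63), 205) = Rational(1503470, 63) ≈ 23865.)
Add(M, Mul(-1, Function('K')(-463, -604))) = Add(Rational(1503470, 63), Mul(-1, -463)) = Add(Rational(1503470, 63), 463) = Rational(1532639, 63)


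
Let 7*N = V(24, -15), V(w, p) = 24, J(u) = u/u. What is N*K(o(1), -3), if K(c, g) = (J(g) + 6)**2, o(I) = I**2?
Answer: 168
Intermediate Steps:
J(u) = 1
K(c, g) = 49 (K(c, g) = (1 + 6)**2 = 7**2 = 49)
N = 24/7 (N = (1/7)*24 = 24/7 ≈ 3.4286)
N*K(o(1), -3) = (24/7)*49 = 168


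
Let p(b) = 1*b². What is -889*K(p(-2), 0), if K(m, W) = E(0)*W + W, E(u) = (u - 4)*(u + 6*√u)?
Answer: 0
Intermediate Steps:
p(b) = b²
E(u) = (-4 + u)*(u + 6*√u)
K(m, W) = W (K(m, W) = (0² - 24*√0 - 4*0 + 6*0^(3/2))*W + W = (0 - 24*0 + 0 + 6*0)*W + W = (0 + 0 + 0 + 0)*W + W = 0*W + W = 0 + W = W)
-889*K(p(-2), 0) = -889*0 = 0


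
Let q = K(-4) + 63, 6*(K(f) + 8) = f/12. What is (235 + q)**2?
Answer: 27237961/324 ≈ 84068.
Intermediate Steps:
K(f) = -8 + f/72 (K(f) = -8 + (f/12)/6 = -8 + f/72)
q = 989/18 (q = (-8 + (1/72)*(-4)) + 63 = (-8 - 1/18) + 63 = -145/18 + 63 = 989/18 ≈ 54.944)
(235 + q)**2 = (235 + 989/18)**2 = (5219/18)**2 = 27237961/324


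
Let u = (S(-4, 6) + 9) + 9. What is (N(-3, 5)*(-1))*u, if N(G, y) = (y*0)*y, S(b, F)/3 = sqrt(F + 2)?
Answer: 0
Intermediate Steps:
S(b, F) = 3*sqrt(2 + F) (S(b, F) = 3*sqrt(F + 2) = 3*sqrt(2 + F))
N(G, y) = 0 (N(G, y) = 0*y = 0)
u = 18 + 6*sqrt(2) (u = (3*sqrt(2 + 6) + 9) + 9 = (3*sqrt(8) + 9) + 9 = (3*(2*sqrt(2)) + 9) + 9 = (6*sqrt(2) + 9) + 9 = (9 + 6*sqrt(2)) + 9 = 18 + 6*sqrt(2) ≈ 26.485)
(N(-3, 5)*(-1))*u = (0*(-1))*(18 + 6*sqrt(2)) = 0*(18 + 6*sqrt(2)) = 0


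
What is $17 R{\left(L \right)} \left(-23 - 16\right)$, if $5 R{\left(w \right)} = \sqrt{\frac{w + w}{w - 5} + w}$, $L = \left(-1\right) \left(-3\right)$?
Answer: $0$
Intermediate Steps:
$L = 3$
$R{\left(w \right)} = \frac{\sqrt{w + \frac{2 w}{-5 + w}}}{5}$ ($R{\left(w \right)} = \frac{\sqrt{\frac{w + w}{w - 5} + w}}{5} = \frac{\sqrt{\frac{2 w}{-5 + w} + w}}{5} = \frac{\sqrt{w + \frac{2 w}{-5 + w}}}{5}$)
$17 R{\left(L \right)} \left(-23 - 16\right) = 17 \frac{\sqrt{\frac{3 \left(-3 + 3\right)}{-5 + 3}}}{5} \left(-23 - 16\right) = 17 \frac{\sqrt{3 \frac{1}{-2} \cdot 0}}{5} \left(-23 - 16\right) = 17 \frac{\sqrt{3 \left(- \frac{1}{2}\right) 0}}{5} \left(-39\right) = 17 \frac{\sqrt{0}}{5} \left(-39\right) = 17 \cdot \frac{1}{5} \cdot 0 \left(-39\right) = 17 \cdot 0 \left(-39\right) = 0 \left(-39\right) = 0$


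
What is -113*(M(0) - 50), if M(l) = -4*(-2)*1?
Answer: 4746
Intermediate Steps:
M(l) = 8 (M(l) = 8*1 = 8)
-113*(M(0) - 50) = -113*(8 - 50) = -113*(-42) = 4746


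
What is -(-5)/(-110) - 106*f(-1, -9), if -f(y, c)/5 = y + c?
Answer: -116601/22 ≈ -5300.0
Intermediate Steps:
f(y, c) = -5*c - 5*y (f(y, c) = -5*(y + c) = -5*(c + y) = -5*c - 5*y)
-(-5)/(-110) - 106*f(-1, -9) = -(-5)/(-110) - 106*(-5*(-9) - 5*(-1)) = -(-5)*(-1)/110 - 106*(45 + 5) = -1*1/22 - 106*50 = -1/22 - 5300 = -116601/22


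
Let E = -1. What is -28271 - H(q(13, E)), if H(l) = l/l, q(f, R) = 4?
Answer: -28272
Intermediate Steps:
H(l) = 1
-28271 - H(q(13, E)) = -28271 - 1*1 = -28271 - 1 = -28272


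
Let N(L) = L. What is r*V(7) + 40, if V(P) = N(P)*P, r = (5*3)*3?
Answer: 2245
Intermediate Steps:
r = 45 (r = 15*3 = 45)
V(P) = P² (V(P) = P*P = P²)
r*V(7) + 40 = 45*7² + 40 = 45*49 + 40 = 2205 + 40 = 2245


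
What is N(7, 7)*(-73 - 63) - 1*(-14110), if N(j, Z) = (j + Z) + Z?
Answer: 11254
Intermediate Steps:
N(j, Z) = j + 2*Z (N(j, Z) = (Z + j) + Z = j + 2*Z)
N(7, 7)*(-73 - 63) - 1*(-14110) = (7 + 2*7)*(-73 - 63) - 1*(-14110) = (7 + 14)*(-136) + 14110 = 21*(-136) + 14110 = -2856 + 14110 = 11254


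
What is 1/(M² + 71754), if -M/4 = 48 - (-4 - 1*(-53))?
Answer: 1/71770 ≈ 1.3933e-5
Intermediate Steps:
M = 4 (M = -4*(48 - (-4 - 1*(-53))) = -4*(48 - (-4 + 53)) = -4*(48 - 1*49) = -4*(48 - 49) = -4*(-1) = 4)
1/(M² + 71754) = 1/(4² + 71754) = 1/(16 + 71754) = 1/71770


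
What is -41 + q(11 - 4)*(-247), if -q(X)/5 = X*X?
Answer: 60474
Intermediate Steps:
q(X) = -5*X² (q(X) = -5*X*X = -5*X²)
-41 + q(11 - 4)*(-247) = -41 - 5*(11 - 4)²*(-247) = -41 - 5*7²*(-247) = -41 - 5*49*(-247) = -41 - 245*(-247) = -41 + 60515 = 60474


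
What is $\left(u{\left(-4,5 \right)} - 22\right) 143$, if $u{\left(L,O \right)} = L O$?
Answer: $-6006$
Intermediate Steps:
$\left(u{\left(-4,5 \right)} - 22\right) 143 = \left(\left(-4\right) 5 - 22\right) 143 = \left(-20 - 22\right) 143 = \left(-42\right) 143 = -6006$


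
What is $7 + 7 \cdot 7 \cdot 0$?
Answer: $7$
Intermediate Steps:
$7 + 7 \cdot 7 \cdot 0 = 7 + 7 \cdot 0 = 7 + 0 = 7$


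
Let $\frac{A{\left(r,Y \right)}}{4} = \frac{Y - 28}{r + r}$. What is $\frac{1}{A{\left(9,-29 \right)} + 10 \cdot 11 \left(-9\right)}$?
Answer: $- \frac{3}{3008} \approx -0.00099734$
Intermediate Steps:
$A{\left(r,Y \right)} = \frac{2 \left(-28 + Y\right)}{r}$ ($A{\left(r,Y \right)} = 4 \frac{Y - 28}{r + r} = 4 \frac{-28 + Y}{2 r} = \frac{2 \left(-28 + Y\right)}{r}$)
$\frac{1}{A{\left(9,-29 \right)} + 10 \cdot 11 \left(-9\right)} = \frac{1}{\frac{2 \left(-28 - 29\right)}{9} + 10 \cdot 11 \left(-9\right)} = \frac{1}{2 \cdot \frac{1}{9} \left(-57\right) + 110 \left(-9\right)} = \frac{1}{- \frac{38}{3} - 990} = \frac{1}{- \frac{3008}{3}} = - \frac{3}{3008}$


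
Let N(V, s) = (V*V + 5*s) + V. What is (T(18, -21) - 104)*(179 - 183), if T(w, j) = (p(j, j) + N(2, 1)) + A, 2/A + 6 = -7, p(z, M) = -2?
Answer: 4948/13 ≈ 380.62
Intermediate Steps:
N(V, s) = V + V**2 + 5*s (N(V, s) = (V**2 + 5*s) + V = V + V**2 + 5*s)
A = -2/13 (A = 2/(-6 - 7) = 2/(-13) = 2*(-1/13) = -2/13 ≈ -0.15385)
T(w, j) = 115/13 (T(w, j) = (-2 + (2 + 2**2 + 5*1)) - 2/13 = (-2 + (2 + 4 + 5)) - 2/13 = (-2 + 11) - 2/13 = 9 - 2/13 = 115/13)
(T(18, -21) - 104)*(179 - 183) = (115/13 - 104)*(179 - 183) = -1237/13*(-4) = 4948/13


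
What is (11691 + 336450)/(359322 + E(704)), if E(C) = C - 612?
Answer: 348141/359414 ≈ 0.96863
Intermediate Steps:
E(C) = -612 + C
(11691 + 336450)/(359322 + E(704)) = (11691 + 336450)/(359322 + (-612 + 704)) = 348141/(359322 + 92) = 348141/359414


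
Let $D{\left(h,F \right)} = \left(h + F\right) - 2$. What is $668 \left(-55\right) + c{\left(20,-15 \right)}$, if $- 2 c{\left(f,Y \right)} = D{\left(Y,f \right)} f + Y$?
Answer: $- \frac{73525}{2} \approx -36763.0$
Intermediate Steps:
$D{\left(h,F \right)} = -2 + F + h$ ($D{\left(h,F \right)} = \left(F + h\right) - 2 = -2 + F + h$)
$c{\left(f,Y \right)} = - \frac{Y}{2} - \frac{f \left(-2 + Y + f\right)}{2}$ ($c{\left(f,Y \right)} = - \frac{\left(-2 + f + Y\right) f + Y}{2} = - \frac{\left(-2 + Y + f\right) f + Y}{2} = - \frac{f \left(-2 + Y + f\right) + Y}{2} = - \frac{Y + f \left(-2 + Y + f\right)}{2} = - \frac{Y}{2} - \frac{f \left(-2 + Y + f\right)}{2}$)
$668 \left(-55\right) + c{\left(20,-15 \right)} = 668 \left(-55\right) - \left(- \frac{15}{2} + 10 \left(-2 - 15 + 20\right)\right) = -36740 + \left(\frac{15}{2} - 10 \cdot 3\right) = -36740 + \left(\frac{15}{2} - 30\right) = -36740 - \frac{45}{2} = - \frac{73525}{2}$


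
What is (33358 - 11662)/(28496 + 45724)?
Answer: 1808/6185 ≈ 0.29232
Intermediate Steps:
(33358 - 11662)/(28496 + 45724) = 21696/74220 = 21696*(1/74220) = 1808/6185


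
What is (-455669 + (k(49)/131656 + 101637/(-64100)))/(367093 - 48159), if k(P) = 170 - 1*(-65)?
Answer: -961368056284943/672882934631600 ≈ -1.4287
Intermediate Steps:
k(P) = 235 (k(P) = 170 + 65 = 235)
(-455669 + (k(49)/131656 + 101637/(-64100)))/(367093 - 48159) = (-455669 + (235/131656 + 101637/(-64100)))/(367093 - 48159) = (-455669 + (235*(1/131656) + 101637*(-1/64100)))/318934 = (-455669 + (235/131656 - 101637/64100))*(1/318934) = (-455669 - 3341514343/2109787400)*(1/318934) = -961368056284943/2109787400*1/318934 = -961368056284943/672882934631600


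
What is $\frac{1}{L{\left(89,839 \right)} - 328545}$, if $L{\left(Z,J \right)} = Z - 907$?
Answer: $- \frac{1}{329363} \approx -3.0362 \cdot 10^{-6}$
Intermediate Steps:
$L{\left(Z,J \right)} = -907 + Z$
$\frac{1}{L{\left(89,839 \right)} - 328545} = \frac{1}{\left(-907 + 89\right) - 328545} = \frac{1}{-818 - 328545} = \frac{1}{-329363} = - \frac{1}{329363}$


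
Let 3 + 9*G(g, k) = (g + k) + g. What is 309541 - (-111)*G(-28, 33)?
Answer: 927661/3 ≈ 3.0922e+5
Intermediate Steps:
G(g, k) = -⅓ + k/9 + 2*g/9 (G(g, k) = -⅓ + ((g + k) + g)/9 = -⅓ + (k + 2*g)/9 = -⅓ + (k/9 + 2*g/9) = -⅓ + k/9 + 2*g/9)
309541 - (-111)*G(-28, 33) = 309541 - (-111)*(-⅓ + (⅑)*33 + (2/9)*(-28)) = 309541 - (-111)*(-⅓ + 11/3 - 56/9) = 309541 - (-111)*(-26)/9 = 309541 - 1*962/3 = 309541 - 962/3 = 927661/3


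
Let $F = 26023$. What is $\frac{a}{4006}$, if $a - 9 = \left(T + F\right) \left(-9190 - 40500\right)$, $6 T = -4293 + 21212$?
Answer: $- \frac{2149800569}{6009} \approx -3.5776 \cdot 10^{5}$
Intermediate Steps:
$T = \frac{16919}{6}$ ($T = \frac{-4293 + 21212}{6} = \frac{1}{6} \cdot 16919 = \frac{16919}{6} \approx 2819.8$)
$a = - \frac{4299601138}{3}$ ($a = 9 + \left(\frac{16919}{6} + 26023\right) \left(-9190 - 40500\right) = 9 + \frac{173057}{6} \left(-49690\right) = 9 - \frac{4299601165}{3} = - \frac{4299601138}{3} \approx -1.4332 \cdot 10^{9}$)
$\frac{a}{4006} = - \frac{4299601138}{3 \cdot 4006} = \left(- \frac{4299601138}{3}\right) \frac{1}{4006} = - \frac{2149800569}{6009}$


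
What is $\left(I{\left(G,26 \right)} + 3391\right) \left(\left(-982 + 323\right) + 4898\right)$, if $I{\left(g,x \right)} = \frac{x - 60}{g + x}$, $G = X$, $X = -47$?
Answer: $\frac{100669185}{7} \approx 1.4381 \cdot 10^{7}$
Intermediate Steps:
$G = -47$
$I{\left(g,x \right)} = \frac{-60 + x}{g + x}$
$\left(I{\left(G,26 \right)} + 3391\right) \left(\left(-982 + 323\right) + 4898\right) = \left(\frac{-60 + 26}{-47 + 26} + 3391\right) \left(\left(-982 + 323\right) + 4898\right) = \left(\frac{1}{-21} \left(-34\right) + 3391\right) \left(-659 + 4898\right) = \left(\left(- \frac{1}{21}\right) \left(-34\right) + 3391\right) 4239 = \left(\frac{34}{21} + 3391\right) 4239 = \frac{71245}{21} \cdot 4239 = \frac{100669185}{7}$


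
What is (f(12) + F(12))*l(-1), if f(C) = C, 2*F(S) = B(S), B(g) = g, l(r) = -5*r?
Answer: 90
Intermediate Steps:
F(S) = S/2
(f(12) + F(12))*l(-1) = (12 + (½)*12)*(-5*(-1)) = (12 + 6)*5 = 18*5 = 90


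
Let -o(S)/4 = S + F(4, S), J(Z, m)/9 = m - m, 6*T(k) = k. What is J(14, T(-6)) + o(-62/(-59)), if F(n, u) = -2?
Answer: 224/59 ≈ 3.7966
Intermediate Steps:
T(k) = k/6
J(Z, m) = 0 (J(Z, m) = 9*(m - m) = 9*0 = 0)
o(S) = 8 - 4*S (o(S) = -4*(S - 2) = -4*(-2 + S) = 8 - 4*S)
J(14, T(-6)) + o(-62/(-59)) = 0 + (8 - (-248)/(-59)) = 0 + (8 - (-248)*(-1)/59) = 0 + (8 - 4*62/59) = 0 + (8 - 248/59) = 0 + 224/59 = 224/59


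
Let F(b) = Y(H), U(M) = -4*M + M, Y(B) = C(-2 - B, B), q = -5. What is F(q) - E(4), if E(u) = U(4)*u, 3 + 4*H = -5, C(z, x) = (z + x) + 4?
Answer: 50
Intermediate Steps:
C(z, x) = 4 + x + z (C(z, x) = (x + z) + 4 = 4 + x + z)
H = -2 (H = -¾ + (¼)*(-5) = -¾ - 5/4 = -2)
Y(B) = 2 (Y(B) = 4 + B + (-2 - B) = 2)
U(M) = -3*M
E(u) = -12*u (E(u) = (-3*4)*u = -12*u)
F(b) = 2
F(q) - E(4) = 2 - (-12)*4 = 2 - 1*(-48) = 2 + 48 = 50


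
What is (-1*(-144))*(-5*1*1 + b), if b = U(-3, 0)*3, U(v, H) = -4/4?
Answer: -1152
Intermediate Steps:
U(v, H) = -1 (U(v, H) = -4*¼ = -1)
b = -3 (b = -1*3 = -3)
(-1*(-144))*(-5*1*1 + b) = (-1*(-144))*(-5*1*1 - 3) = 144*(-5*1 - 3) = 144*(-5 - 3) = 144*(-8) = -1152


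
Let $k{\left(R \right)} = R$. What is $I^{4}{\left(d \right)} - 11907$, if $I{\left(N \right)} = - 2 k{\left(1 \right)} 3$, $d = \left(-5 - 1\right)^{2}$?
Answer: $-10611$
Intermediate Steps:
$d = 36$ ($d = \left(-6\right)^{2} = 36$)
$I{\left(N \right)} = -6$ ($I{\left(N \right)} = \left(-2\right) 1 \cdot 3 = \left(-2\right) 3 = -6$)
$I^{4}{\left(d \right)} - 11907 = \left(-6\right)^{4} - 11907 = 1296 - 11907 = -10611$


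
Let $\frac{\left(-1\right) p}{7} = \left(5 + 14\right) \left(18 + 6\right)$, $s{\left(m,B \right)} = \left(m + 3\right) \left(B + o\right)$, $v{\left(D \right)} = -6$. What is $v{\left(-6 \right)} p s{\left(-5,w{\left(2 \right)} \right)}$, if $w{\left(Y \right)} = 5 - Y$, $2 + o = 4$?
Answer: $-191520$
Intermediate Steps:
$o = 2$ ($o = -2 + 4 = 2$)
$s{\left(m,B \right)} = \left(2 + B\right) \left(3 + m\right)$ ($s{\left(m,B \right)} = \left(m + 3\right) \left(B + 2\right) = \left(3 + m\right) \left(2 + B\right) = \left(2 + B\right) \left(3 + m\right)$)
$p = -3192$ ($p = - 7 \left(5 + 14\right) \left(18 + 6\right) = - 7 \cdot 19 \cdot 24 = \left(-7\right) 456 = -3192$)
$v{\left(-6 \right)} p s{\left(-5,w{\left(2 \right)} \right)} = \left(-6\right) \left(-3192\right) \left(6 + 2 \left(-5\right) + 3 \left(5 - 2\right) + \left(5 - 2\right) \left(-5\right)\right) = 19152 \left(6 - 10 + 3 \left(5 - 2\right) + \left(5 - 2\right) \left(-5\right)\right) = 19152 \left(6 - 10 + 3 \cdot 3 + 3 \left(-5\right)\right) = 19152 \left(6 - 10 + 9 - 15\right) = 19152 \left(-10\right) = -191520$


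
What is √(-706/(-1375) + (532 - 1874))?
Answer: 8*I*√1585155/275 ≈ 36.626*I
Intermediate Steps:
√(-706/(-1375) + (532 - 1874)) = √(-706*(-1/1375) - 1342) = √(706/1375 - 1342) = √(-1844544/1375) = 8*I*√1585155/275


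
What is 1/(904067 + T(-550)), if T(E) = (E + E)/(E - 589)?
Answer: 1139/1029733413 ≈ 1.1061e-6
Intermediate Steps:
T(E) = 2*E/(-589 + E) (T(E) = (2*E)/(-589 + E) = 2*E/(-589 + E))
1/(904067 + T(-550)) = 1/(904067 + 2*(-550)/(-589 - 550)) = 1/(904067 + 2*(-550)/(-1139)) = 1/(904067 + 2*(-550)*(-1/1139)) = 1/(904067 + 1100/1139) = 1/(1029733413/1139) = 1139/1029733413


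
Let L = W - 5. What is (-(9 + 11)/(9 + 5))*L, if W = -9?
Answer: 20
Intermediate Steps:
L = -14 (L = -9 - 5 = -14)
(-(9 + 11)/(9 + 5))*L = -(9 + 11)/(9 + 5)*(-14) = -20/14*(-14) = -1*10/7*(-14) = -10/7*(-14) = 20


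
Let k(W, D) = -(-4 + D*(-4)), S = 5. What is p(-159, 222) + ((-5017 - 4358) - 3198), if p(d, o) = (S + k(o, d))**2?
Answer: 380556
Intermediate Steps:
k(W, D) = 4 + 4*D (k(W, D) = -(-4 - 4*D) = 4 + 4*D)
p(d, o) = (9 + 4*d)**2 (p(d, o) = (5 + (4 + 4*d))**2 = (9 + 4*d)**2)
p(-159, 222) + ((-5017 - 4358) - 3198) = (9 + 4*(-159))**2 + ((-5017 - 4358) - 3198) = (9 - 636)**2 + (-9375 - 3198) = (-627)**2 - 12573 = 393129 - 12573 = 380556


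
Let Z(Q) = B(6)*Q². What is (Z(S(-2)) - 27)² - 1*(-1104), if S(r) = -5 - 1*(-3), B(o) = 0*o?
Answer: 1833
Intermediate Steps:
B(o) = 0
S(r) = -2 (S(r) = -5 + 3 = -2)
Z(Q) = 0 (Z(Q) = 0*Q² = 0)
(Z(S(-2)) - 27)² - 1*(-1104) = (0 - 27)² - 1*(-1104) = (-27)² + 1104 = 729 + 1104 = 1833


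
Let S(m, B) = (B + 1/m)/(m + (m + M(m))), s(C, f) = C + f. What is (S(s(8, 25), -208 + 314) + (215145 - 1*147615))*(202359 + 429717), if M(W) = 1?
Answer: 31458913221668/737 ≈ 4.2685e+10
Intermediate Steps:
S(m, B) = (B + 1/m)/(1 + 2*m) (S(m, B) = (B + 1/m)/(m + (m + 1)) = (B + 1/m)/(m + (1 + m)) = (B + 1/m)/(1 + 2*m))
(S(s(8, 25), -208 + 314) + (215145 - 1*147615))*(202359 + 429717) = ((1 + (-208 + 314)*(8 + 25))/((8 + 25)*(1 + 2*(8 + 25))) + (215145 - 1*147615))*(202359 + 429717) = ((1 + 106*33)/(33*(1 + 2*33)) + (215145 - 147615))*632076 = ((1 + 3498)/(33*(1 + 66)) + 67530)*632076 = ((1/33)*3499/67 + 67530)*632076 = ((1/33)*(1/67)*3499 + 67530)*632076 = (3499/2211 + 67530)*632076 = (149312329/2211)*632076 = 31458913221668/737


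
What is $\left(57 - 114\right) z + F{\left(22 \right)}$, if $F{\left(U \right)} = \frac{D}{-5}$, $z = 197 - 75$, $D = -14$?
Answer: $- \frac{34756}{5} \approx -6951.2$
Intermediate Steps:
$z = 122$ ($z = 197 - 75 = 122$)
$F{\left(U \right)} = \frac{14}{5}$ ($F{\left(U \right)} = - \frac{14}{-5} = \left(-14\right) \left(- \frac{1}{5}\right) = \frac{14}{5}$)
$\left(57 - 114\right) z + F{\left(22 \right)} = \left(57 - 114\right) 122 + \frac{14}{5} = \left(-57\right) 122 + \frac{14}{5} = -6954 + \frac{14}{5} = - \frac{34756}{5}$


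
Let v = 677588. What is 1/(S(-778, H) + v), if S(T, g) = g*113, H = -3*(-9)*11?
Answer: 1/711149 ≈ 1.4062e-6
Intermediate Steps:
H = 297 (H = 27*11 = 297)
S(T, g) = 113*g
1/(S(-778, H) + v) = 1/(113*297 + 677588) = 1/(33561 + 677588) = 1/711149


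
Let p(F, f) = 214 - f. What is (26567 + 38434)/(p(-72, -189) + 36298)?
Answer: 65001/36701 ≈ 1.7711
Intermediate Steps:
(26567 + 38434)/(p(-72, -189) + 36298) = (26567 + 38434)/((214 - 1*(-189)) + 36298) = 65001/((214 + 189) + 36298) = 65001/(403 + 36298) = 65001/36701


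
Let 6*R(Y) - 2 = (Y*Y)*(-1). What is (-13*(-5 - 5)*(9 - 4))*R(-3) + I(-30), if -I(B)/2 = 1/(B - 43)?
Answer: -166069/219 ≈ -758.31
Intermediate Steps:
I(B) = -2/(-43 + B) (I(B) = -2/(B - 43) = -2/(-43 + B))
R(Y) = ⅓ - Y²/6 (R(Y) = ⅓ + ((Y*Y)*(-1))/6 = ⅓ + (Y²*(-1))/6 = ⅓ + (-Y²)/6 = ⅓ - Y²/6)
(-13*(-5 - 5)*(9 - 4))*R(-3) + I(-30) = (-13*(-5 - 5)*(9 - 4))*(⅓ - ⅙*(-3)²) - 2/(-43 - 30) = (-(-130)*5)*(⅓ - ⅙*9) - 2/(-73) = (-13*(-50))*(⅓ - 3/2) - 2*(-1/73) = 650*(-7/6) + 2/73 = -2275/3 + 2/73 = -166069/219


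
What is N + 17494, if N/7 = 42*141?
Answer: 58948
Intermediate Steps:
N = 41454 (N = 7*(42*141) = 7*5922 = 41454)
N + 17494 = 41454 + 17494 = 58948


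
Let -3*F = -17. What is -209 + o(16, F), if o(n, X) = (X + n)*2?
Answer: -497/3 ≈ -165.67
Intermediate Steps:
F = 17/3 (F = -⅓*(-17) = 17/3 ≈ 5.6667)
o(n, X) = 2*X + 2*n
-209 + o(16, F) = -209 + (2*(17/3) + 2*16) = -209 + (34/3 + 32) = -209 + 130/3 = -497/3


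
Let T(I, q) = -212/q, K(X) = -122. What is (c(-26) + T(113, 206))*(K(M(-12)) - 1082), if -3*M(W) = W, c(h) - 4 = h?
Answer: 2855888/103 ≈ 27727.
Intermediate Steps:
c(h) = 4 + h
M(W) = -W/3
(c(-26) + T(113, 206))*(K(M(-12)) - 1082) = ((4 - 26) - 212/206)*(-122 - 1082) = (-22 - 212*1/206)*(-1204) = (-22 - 106/103)*(-1204) = -2372/103*(-1204) = 2855888/103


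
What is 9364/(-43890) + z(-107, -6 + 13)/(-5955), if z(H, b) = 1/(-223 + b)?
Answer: -401489401/1881827640 ≈ -0.21335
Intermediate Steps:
9364/(-43890) + z(-107, -6 + 13)/(-5955) = 9364/(-43890) + 1/((-223 + (-6 + 13))*(-5955)) = 9364*(-1/43890) - 1/5955/(-223 + 7) = -4682/21945 - 1/5955/(-216) = -4682/21945 - 1/216*(-1/5955) = -4682/21945 + 1/1286280 = -401489401/1881827640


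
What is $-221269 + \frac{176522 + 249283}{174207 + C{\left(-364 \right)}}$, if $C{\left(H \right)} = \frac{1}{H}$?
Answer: $- \frac{14030810346323}{63411347} \approx -2.2127 \cdot 10^{5}$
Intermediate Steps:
$-221269 + \frac{176522 + 249283}{174207 + C{\left(-364 \right)}} = -221269 + \frac{176522 + 249283}{174207 + \frac{1}{-364}} = -221269 + \frac{425805}{174207 - \frac{1}{364}} = -221269 + \frac{425805}{\frac{63411347}{364}} = -221269 + 425805 \cdot \frac{364}{63411347} = -221269 + \frac{154993020}{63411347} = - \frac{14030810346323}{63411347}$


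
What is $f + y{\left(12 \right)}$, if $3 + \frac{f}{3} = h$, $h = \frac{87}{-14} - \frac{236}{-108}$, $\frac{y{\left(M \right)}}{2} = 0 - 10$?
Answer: $- \frac{5177}{126} \approx -41.087$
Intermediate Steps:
$y{\left(M \right)} = -20$ ($y{\left(M \right)} = 2 \left(0 - 10\right) = 2 \left(-10\right) = -20$)
$h = - \frac{1523}{378}$ ($h = 87 \left(- \frac{1}{14}\right) - - \frac{59}{27} = - \frac{87}{14} + \frac{59}{27} = - \frac{1523}{378} \approx -4.0291$)
$f = - \frac{2657}{126}$ ($f = -9 + 3 \left(- \frac{1523}{378}\right) = -9 - \frac{1523}{126} = - \frac{2657}{126} \approx -21.087$)
$f + y{\left(12 \right)} = - \frac{2657}{126} - 20 = - \frac{5177}{126}$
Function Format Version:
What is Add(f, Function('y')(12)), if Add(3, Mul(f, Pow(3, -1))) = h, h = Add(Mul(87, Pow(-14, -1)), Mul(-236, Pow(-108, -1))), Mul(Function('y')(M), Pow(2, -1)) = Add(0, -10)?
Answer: Rational(-5177, 126) ≈ -41.087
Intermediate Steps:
Function('y')(M) = -20 (Function('y')(M) = Mul(2, Add(0, -10)) = Mul(2, -10) = -20)
h = Rational(-1523, 378) (h = Add(Mul(87, Rational(-1, 14)), Mul(-236, Rational(-1, 108))) = Add(Rational(-87, 14), Rational(59, 27)) = Rational(-1523, 378) ≈ -4.0291)
f = Rational(-2657, 126) (f = Add(-9, Mul(3, Rational(-1523, 378))) = Add(-9, Rational(-1523, 126)) = Rational(-2657, 126) ≈ -21.087)
Add(f, Function('y')(12)) = Add(Rational(-2657, 126), -20) = Rational(-5177, 126)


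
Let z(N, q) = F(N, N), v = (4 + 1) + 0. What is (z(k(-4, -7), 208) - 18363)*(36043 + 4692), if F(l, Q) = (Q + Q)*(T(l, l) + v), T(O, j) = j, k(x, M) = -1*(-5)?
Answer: -743943305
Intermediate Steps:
k(x, M) = 5
v = 5 (v = 5 + 0 = 5)
F(l, Q) = 2*Q*(5 + l) (F(l, Q) = (Q + Q)*(l + 5) = (2*Q)*(5 + l) = 2*Q*(5 + l))
z(N, q) = 2*N*(5 + N)
(z(k(-4, -7), 208) - 18363)*(36043 + 4692) = (2*5*(5 + 5) - 18363)*(36043 + 4692) = (2*5*10 - 18363)*40735 = (100 - 18363)*40735 = -18263*40735 = -743943305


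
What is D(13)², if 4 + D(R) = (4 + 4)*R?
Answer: 10000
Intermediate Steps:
D(R) = -4 + 8*R (D(R) = -4 + (4 + 4)*R = -4 + 8*R)
D(13)² = (-4 + 8*13)² = (-4 + 104)² = 100² = 10000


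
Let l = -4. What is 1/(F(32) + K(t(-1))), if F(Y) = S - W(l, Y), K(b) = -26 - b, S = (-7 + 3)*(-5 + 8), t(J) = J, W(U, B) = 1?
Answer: -1/38 ≈ -0.026316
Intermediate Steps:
S = -12 (S = -4*3 = -12)
F(Y) = -13 (F(Y) = -12 - 1*1 = -12 - 1 = -13)
1/(F(32) + K(t(-1))) = 1/(-13 + (-26 - 1*(-1))) = 1/(-13 + (-26 + 1)) = 1/(-13 - 25) = 1/(-38) = -1/38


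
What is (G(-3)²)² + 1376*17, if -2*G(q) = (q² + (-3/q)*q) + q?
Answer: 374353/16 ≈ 23397.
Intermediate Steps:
G(q) = 3/2 - q/2 - q²/2 (G(q) = -((q² + (-3/q)*q) + q)/2 = -((q² - 3) + q)/2 = -((-3 + q²) + q)/2 = -(-3 + q + q²)/2 = 3/2 - q/2 - q²/2)
(G(-3)²)² + 1376*17 = ((3/2 - ½*(-3) - ½*(-3)²)²)² + 1376*17 = ((3/2 + 3/2 - ½*9)²)² + 23392 = ((3/2 + 3/2 - 9/2)²)² + 23392 = ((-3/2)²)² + 23392 = (9/4)² + 23392 = 81/16 + 23392 = 374353/16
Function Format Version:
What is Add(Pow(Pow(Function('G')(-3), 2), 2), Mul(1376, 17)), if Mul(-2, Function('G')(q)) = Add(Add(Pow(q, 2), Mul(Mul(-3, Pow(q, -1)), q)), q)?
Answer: Rational(374353, 16) ≈ 23397.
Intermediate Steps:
Function('G')(q) = Add(Rational(3, 2), Mul(Rational(-1, 2), q), Mul(Rational(-1, 2), Pow(q, 2))) (Function('G')(q) = Mul(Rational(-1, 2), Add(Add(Pow(q, 2), Mul(Mul(-3, Pow(q, -1)), q)), q)) = Mul(Rational(-1, 2), Add(Add(Pow(q, 2), -3), q)) = Mul(Rational(-1, 2), Add(Add(-3, Pow(q, 2)), q)) = Mul(Rational(-1, 2), Add(-3, q, Pow(q, 2))) = Add(Rational(3, 2), Mul(Rational(-1, 2), q), Mul(Rational(-1, 2), Pow(q, 2))))
Add(Pow(Pow(Function('G')(-3), 2), 2), Mul(1376, 17)) = Add(Pow(Pow(Add(Rational(3, 2), Mul(Rational(-1, 2), -3), Mul(Rational(-1, 2), Pow(-3, 2))), 2), 2), Mul(1376, 17)) = Add(Pow(Pow(Add(Rational(3, 2), Rational(3, 2), Mul(Rational(-1, 2), 9)), 2), 2), 23392) = Add(Pow(Pow(Add(Rational(3, 2), Rational(3, 2), Rational(-9, 2)), 2), 2), 23392) = Add(Pow(Pow(Rational(-3, 2), 2), 2), 23392) = Add(Pow(Rational(9, 4), 2), 23392) = Add(Rational(81, 16), 23392) = Rational(374353, 16)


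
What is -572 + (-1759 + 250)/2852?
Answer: -1632853/2852 ≈ -572.53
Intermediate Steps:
-572 + (-1759 + 250)/2852 = -572 - 1509*1/2852 = -572 - 1509/2852 = -1632853/2852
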